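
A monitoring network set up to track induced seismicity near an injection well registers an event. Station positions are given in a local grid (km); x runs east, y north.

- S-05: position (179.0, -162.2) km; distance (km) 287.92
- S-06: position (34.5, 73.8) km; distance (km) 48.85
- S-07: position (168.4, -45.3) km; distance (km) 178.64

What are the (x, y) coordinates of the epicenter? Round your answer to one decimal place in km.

Circle about each station: (x − 179.0)² + (y + 162.2)² = 287.92²; (x − 34.5)² + (y − 73.8)² = 48.85²; (x − 168.4)² + (y + 45.3)² = 178.64².
Subtracting the S-05 equation from the S-06 and S-07 equations removes the quadratic terms:
-289.0 x + 472.0 y = 28798.45
-21.2 x + 233.8 y = 23046.49
Solving the 2×2 system: x ≈ 72.0, y ≈ 105.1 km.

x ≈ 72.0 km, y ≈ 105.1 km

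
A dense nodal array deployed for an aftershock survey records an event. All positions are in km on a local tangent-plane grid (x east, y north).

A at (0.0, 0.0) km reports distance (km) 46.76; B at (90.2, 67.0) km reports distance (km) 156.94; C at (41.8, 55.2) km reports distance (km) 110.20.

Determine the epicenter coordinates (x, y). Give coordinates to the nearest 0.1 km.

Circle about each station: x² + y² = 46.76²; (x − 90.2)² + (y − 67.0)² = 156.94²; (x − 41.8)² + (y − 55.2)² = 110.20².
Subtracting pairs of circle equations eliminates x²+y² and gives linear equations (the radical axes):
180.4 x + 134.0 y = -9818.63
83.6 x + 110.4 y = -5163.26
Solving the 2×2 system: x ≈ -45.0, y ≈ -12.7 km.

(-45.0, -12.7)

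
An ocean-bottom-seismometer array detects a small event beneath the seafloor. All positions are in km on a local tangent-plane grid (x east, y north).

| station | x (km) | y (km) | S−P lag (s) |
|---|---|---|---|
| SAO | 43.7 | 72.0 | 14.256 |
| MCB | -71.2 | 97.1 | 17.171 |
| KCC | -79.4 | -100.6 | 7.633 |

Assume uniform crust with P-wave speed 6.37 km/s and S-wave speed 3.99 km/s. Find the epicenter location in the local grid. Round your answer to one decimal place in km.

Distance from S−P lag: d = Δt · v_P v_S / (v_P − v_S) = Δt · (6.37·3.99)/(6.37−3.99) ≈ 10.6791·Δt.
So d_SAO = 152.24, d_MCB = 183.37, d_KCC = 81.51 km.
Circle about each station: (x − 43.7)² + (y − 72.0)² = 152.24²; (x + 71.2)² + (y − 97.1)² = 183.37²; (x + 79.4)² + (y + 100.6)² = 81.51².
Subtracting the SAO equation from the MCB and KCC equations removes the quadratic terms:
-229.8 x + 50.2 y = -3043.38
-246.2 x − 345.2 y = 25864.17
Solving the 2×2 system: x ≈ -2.7, y ≈ -73.0 km.

-2.7 km east, -73.0 km north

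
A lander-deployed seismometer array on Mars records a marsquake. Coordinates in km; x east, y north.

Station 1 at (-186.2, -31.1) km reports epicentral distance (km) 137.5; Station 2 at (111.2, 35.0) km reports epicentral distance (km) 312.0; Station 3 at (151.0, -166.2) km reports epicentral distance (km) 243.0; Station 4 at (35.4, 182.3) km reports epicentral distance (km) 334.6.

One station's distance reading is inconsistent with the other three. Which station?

Station 2

Solve using three stations at a time. Using Station 1, Station 3, Station 4 (subtract circle equations pairwise → linear system) gives (x, y) ≈ (-89.0, -128.3).
Distances from that point to each station vs reported:
  Station 1: calculated 137.5 vs reported 137.5 → residual 0.0 km
  Station 2: calculated 258.4 vs reported 312.0 → residual 53.6 km
  Station 3: calculated 243.0 vs reported 243.0 → residual 0.0 km
  Station 4: calculated 334.6 vs reported 334.6 → residual 0.0 km
Station 1, Station 3, Station 4 are mutually consistent (residuals ≈ 0); Station 2 is off by 53.6 km.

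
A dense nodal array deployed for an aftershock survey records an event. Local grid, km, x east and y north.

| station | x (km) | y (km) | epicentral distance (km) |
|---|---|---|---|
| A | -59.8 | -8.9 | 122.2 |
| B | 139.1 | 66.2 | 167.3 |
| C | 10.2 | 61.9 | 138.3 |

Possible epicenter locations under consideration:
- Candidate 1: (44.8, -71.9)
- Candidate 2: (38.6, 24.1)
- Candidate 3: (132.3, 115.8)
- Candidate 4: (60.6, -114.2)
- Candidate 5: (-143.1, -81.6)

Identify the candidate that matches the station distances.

Candidate 1

For each candidate, compare |candidate − station| to the reported distance:
Candidate 1: residuals A 0.1, B 0.1, C 0.1 → max 0.1 km
Candidate 2: residuals A 18.4, B 58.3, C 91.0 → max 91.0 km
Candidate 3: residuals A 106.8, B 117.2, C 4.8 → max 117.2 km
Candidate 4: residuals A 37.8, B 29.4, C 44.9 → max 44.9 km
Candidate 5: residuals A 11.6, B 151.3, C 71.7 → max 151.3 km
Only Candidate 1 has all residuals ≈ 0.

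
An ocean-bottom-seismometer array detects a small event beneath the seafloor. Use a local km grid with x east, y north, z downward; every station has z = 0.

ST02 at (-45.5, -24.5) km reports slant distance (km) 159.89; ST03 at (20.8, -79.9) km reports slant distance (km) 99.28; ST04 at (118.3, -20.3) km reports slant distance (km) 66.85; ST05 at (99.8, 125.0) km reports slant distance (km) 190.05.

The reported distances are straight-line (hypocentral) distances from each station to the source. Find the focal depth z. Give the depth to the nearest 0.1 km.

Each station gives a sphere (x−x_i)² + (y−y_i)² + z² = d_i² (stations at z=0).
Subtracting the ST02 sphere from ST03 and ST04: z² cancels, leaving linear equations in x and y:
132.6 x − 110.8 y = 19854.44
327.6 x + 8.4 y = 32832.37
Solving: x ≈ 101.695, y ≈ -57.488 km (keep extra digits for the depth step; rounded: 101.7, -57.5).
Then from the ST02 sphere: z² = 159.89² − (x + 45.5)² − (y + 24.5)² with x = 101.695, y = -57.488, so z ≈ 53.012 ≈ 53.0 km.

53.0 km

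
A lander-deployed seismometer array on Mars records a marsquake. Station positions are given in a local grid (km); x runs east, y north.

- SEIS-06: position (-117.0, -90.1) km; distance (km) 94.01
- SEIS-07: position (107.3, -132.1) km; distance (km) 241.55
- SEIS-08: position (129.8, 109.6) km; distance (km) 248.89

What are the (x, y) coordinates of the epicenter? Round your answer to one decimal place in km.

Circle about each station: (x + 117.0)² + (y + 90.1)² = 94.01²; (x − 107.3)² + (y + 132.1)² = 241.55²; (x − 129.8)² + (y − 109.6)² = 248.89².
Subtracting the SEIS-06 equation from the SEIS-07 and SEIS-08 equations removes the quadratic terms:
448.6 x − 84.0 y = -42351.83
493.6 x + 399.4 y = -46055.16
Solving the 2×2 system: x ≈ -94.2, y ≈ 1.1 km.

(-94.2, 1.1)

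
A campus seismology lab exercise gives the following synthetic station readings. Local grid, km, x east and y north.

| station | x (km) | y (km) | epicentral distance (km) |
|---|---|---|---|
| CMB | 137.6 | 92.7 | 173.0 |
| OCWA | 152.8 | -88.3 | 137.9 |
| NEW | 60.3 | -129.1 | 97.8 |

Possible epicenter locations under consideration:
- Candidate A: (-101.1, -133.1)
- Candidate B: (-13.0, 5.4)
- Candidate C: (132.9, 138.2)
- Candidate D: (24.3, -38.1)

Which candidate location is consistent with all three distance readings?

Candidate D

For each candidate, compare |candidate − station| to the reported distance:
Candidate A: residuals CMB 155.6, OCWA 119.9, NEW 63.6 → max 155.6 km
Candidate B: residuals CMB 1.1, OCWA 52.5, NEW 55.4 → max 55.4 km
Candidate C: residuals CMB 127.3, OCWA 89.5, NEW 179.2 → max 179.2 km
Candidate D: residuals CMB 0.0, OCWA 0.1, NEW 0.1 → max 0.1 km
Only Candidate D has all residuals ≈ 0.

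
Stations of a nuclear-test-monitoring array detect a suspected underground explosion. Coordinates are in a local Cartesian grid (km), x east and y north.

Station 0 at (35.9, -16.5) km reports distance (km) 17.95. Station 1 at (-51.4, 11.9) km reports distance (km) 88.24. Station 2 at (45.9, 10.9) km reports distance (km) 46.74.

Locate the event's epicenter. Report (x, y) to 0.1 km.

x ≈ 25.6 km, y ≈ -31.2 km

Circle about each station: (x − 35.9)² + (y + 16.5)² = 17.95²; (x + 51.4)² + (y − 11.9)² = 88.24²; (x − 45.9)² + (y − 10.9)² = 46.74².
Subtracting the Station 0 equation from the Station 1 and Station 2 equations removes the quadratic terms:
-174.6 x + 56.8 y = -6241.59
20.0 x + 54.8 y = -1197.87
Solving the 2×2 system: x ≈ 25.6, y ≈ -31.2 km.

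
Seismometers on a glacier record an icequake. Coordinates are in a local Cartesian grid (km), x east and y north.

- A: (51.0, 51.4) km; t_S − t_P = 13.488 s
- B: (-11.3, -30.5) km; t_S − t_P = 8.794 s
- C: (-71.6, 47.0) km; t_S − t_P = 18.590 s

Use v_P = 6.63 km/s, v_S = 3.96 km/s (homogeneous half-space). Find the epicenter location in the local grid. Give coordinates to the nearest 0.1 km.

Distance from S−P lag: d = Δt · v_P v_S / (v_P − v_S) = Δt · (6.63·3.96)/(6.63−3.96) ≈ 9.8333·Δt.
So d_A = 132.63, d_B = 86.47, d_C = 182.80 km.
Circle about each station: (x − 51.0)² + (y − 51.4)² = 132.63²; (x + 11.3)² + (y + 30.5)² = 86.47²; (x + 71.6)² + (y − 47.0)² = 182.80².
Subtracting the A equation from the B and C equations removes the quadratic terms:
-124.6 x − 163.8 y = 5928.64
-245.2 x − 8.8 y = -13732.52
Solving the 2×2 system: x ≈ 58.9, y ≈ -81.0 km.

(58.9, -81.0)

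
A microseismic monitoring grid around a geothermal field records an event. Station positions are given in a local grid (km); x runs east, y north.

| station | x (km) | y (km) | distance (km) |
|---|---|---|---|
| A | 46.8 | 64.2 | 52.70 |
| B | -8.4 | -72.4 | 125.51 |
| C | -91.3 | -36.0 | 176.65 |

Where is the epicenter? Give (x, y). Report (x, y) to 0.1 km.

x ≈ 76.1 km, y ≈ 20.4 km

Circle about each station: (x − 46.8)² + (y − 64.2)² = 52.70²; (x + 8.4)² + (y + 72.4)² = 125.51²; (x + 91.3)² + (y + 36.0)² = 176.65².
Subtracting pairs of circle equations eliminates x²+y² and gives linear equations (the radical axes):
-110.4 x − 273.2 y = -13975.03
-276.2 x − 200.4 y = -25108.12
Solving the 2×2 system: x ≈ 76.1, y ≈ 20.4 km.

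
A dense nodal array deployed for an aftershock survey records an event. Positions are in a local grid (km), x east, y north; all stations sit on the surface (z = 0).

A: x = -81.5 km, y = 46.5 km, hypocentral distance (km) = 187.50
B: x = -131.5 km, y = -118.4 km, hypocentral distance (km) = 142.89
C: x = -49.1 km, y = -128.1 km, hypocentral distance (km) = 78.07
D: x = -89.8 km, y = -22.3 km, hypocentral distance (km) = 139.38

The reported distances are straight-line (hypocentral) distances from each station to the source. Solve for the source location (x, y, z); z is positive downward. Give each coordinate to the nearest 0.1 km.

Each station gives a sphere (x−x_i)² + (y−y_i)² + z² = d_i² (stations at z=0).
Subtracting the A sphere from B and C: z² cancels, leaving linear equations in x and y:
-100.0 x − 329.8 y = 37245.01
64.8 x − 349.2 y = 39077.25
Solving: x ≈ -2.101, y ≈ -112.295 km (keep extra digits for the depth step; rounded: -2.1, -112.3).
Then from the A sphere: z² = 187.50² − (x + 81.5)² − (y − 46.5)² with x = -2.101, y = -112.295, so z ≈ 60.301 ≈ 60.3 km.

(-2.1, -112.3, 60.3)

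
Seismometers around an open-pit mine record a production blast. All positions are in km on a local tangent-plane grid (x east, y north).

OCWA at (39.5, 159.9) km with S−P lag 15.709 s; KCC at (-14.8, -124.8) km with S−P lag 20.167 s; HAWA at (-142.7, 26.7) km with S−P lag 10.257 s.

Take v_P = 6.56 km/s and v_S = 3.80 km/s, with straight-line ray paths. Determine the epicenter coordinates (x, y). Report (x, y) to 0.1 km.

Distance from S−P lag: d = Δt · v_P v_S / (v_P − v_S) = Δt · (6.56·3.80)/(6.56−3.80) ≈ 9.0319·Δt.
So d_OCWA = 141.88, d_KCC = 182.15, d_HAWA = 92.64 km.
Circle about each station: (x − 39.5)² + (y − 159.9)² = 141.88²; (x + 14.8)² + (y + 124.8)² = 182.15²; (x + 142.7)² + (y − 26.7)² = 92.64².
Subtracting the OCWA equation from the KCC and HAWA equations removes the quadratic terms:
-108.6 x − 569.4 y = -24382.87
-364.4 x − 266.4 y = 5495.68
Solving the 2×2 system: x ≈ -53.9, y ≈ 53.1 km.

-53.9 km east, 53.1 km north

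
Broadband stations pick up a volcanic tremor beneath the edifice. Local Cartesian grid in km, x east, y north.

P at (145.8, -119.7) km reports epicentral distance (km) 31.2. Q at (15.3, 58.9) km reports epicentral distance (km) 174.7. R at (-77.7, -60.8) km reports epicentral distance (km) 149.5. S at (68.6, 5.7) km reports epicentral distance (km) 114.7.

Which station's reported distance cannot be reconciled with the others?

Solve using three stations at a time. Using Q, R, S (subtract circle equations pairwise → linear system) gives (x, y) ≈ (63.9, -108.9).
Distances from that point to each station vs reported:
  P: calculated 82.6 vs reported 31.2 → residual 51.4 km
  Q: calculated 174.7 vs reported 174.7 → residual 0.0 km
  R: calculated 149.5 vs reported 149.5 → residual 0.0 km
  S: calculated 114.7 vs reported 114.7 → residual 0.0 km
Q, R, S are mutually consistent (residuals ≈ 0); P is off by 51.4 km.

P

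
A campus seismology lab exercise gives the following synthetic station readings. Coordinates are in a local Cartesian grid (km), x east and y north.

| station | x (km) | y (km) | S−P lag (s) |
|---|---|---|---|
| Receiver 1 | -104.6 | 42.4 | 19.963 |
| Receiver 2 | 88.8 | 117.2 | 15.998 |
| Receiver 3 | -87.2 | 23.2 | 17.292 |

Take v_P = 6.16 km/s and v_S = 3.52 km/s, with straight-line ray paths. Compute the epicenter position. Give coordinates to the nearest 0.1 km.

x ≈ 51.2 km, y ≈ -8.7 km

Distance from S−P lag: d = Δt · v_P v_S / (v_P − v_S) = Δt · (6.16·3.52)/(6.16−3.52) ≈ 8.2133·Δt.
So d_Receiver 1 = 163.96, d_Receiver 2 = 131.40, d_Receiver 3 = 142.02 km.
Circle about each station: (x + 104.6)² + (y − 42.4)² = 163.96²; (x − 88.8)² + (y − 117.2)² = 131.40²; (x + 87.2)² + (y − 23.2)² = 142.02².
Subtracting pairs of circle equations eliminates x²+y² and gives linear equations (the radical axes):
386.8 x + 149.6 y = 18499.28
34.8 x − 38.4 y = 2116.36
Solving the 2×2 system: x ≈ 51.2, y ≈ -8.7 km.
Check against Receiver 1 (with the unrounded x, y): √((x + 104.6)²+(y − 42.4)²) = 163.97 ≈ 163.96 km. ✓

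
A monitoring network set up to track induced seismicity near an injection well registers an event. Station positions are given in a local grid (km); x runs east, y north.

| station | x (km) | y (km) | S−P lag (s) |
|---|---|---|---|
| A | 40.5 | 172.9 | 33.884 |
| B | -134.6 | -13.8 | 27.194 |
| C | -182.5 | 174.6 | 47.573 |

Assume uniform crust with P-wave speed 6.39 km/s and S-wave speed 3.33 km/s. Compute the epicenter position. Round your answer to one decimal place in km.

48.1 km east, -62.6 km north

Distance from S−P lag: d = Δt · v_P v_S / (v_P − v_S) = Δt · (6.39·3.33)/(6.39−3.33) ≈ 6.9538·Δt.
So d_A = 235.62, d_B = 189.10, d_C = 330.81 km.
Circle about each station: (x − 40.5)² + (y − 172.9)² = 235.62²; (x + 134.6)² + (y + 13.8)² = 189.10²; (x + 182.5)² + (y − 174.6)² = 330.81².
Subtracting the A equation from the B and C equations removes the quadratic terms:
-350.2 x − 373.4 y = 6530.91
-446.0 x + 3.4 y = -21661.72
Solving the 2×2 system: x ≈ 48.1, y ≈ -62.6 km.
Check against A (with the unrounded x, y): √((x − 40.5)²+(y − 172.9)²) = 235.62 ≈ 235.62 km. ✓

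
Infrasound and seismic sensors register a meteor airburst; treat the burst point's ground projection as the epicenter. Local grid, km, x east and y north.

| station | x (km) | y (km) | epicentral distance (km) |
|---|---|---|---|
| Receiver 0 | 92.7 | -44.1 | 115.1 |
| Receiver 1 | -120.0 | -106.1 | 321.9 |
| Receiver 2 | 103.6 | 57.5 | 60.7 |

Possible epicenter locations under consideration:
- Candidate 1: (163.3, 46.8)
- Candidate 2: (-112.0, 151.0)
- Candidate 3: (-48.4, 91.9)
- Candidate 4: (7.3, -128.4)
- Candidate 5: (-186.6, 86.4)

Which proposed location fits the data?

For each candidate, compare |candidate − station| to the reported distance:
Candidate 1: residuals Receiver 0 0.0, Receiver 1 0.0, Receiver 2 0.0 → max 0.0 km
Candidate 2: residuals Receiver 0 167.7, Receiver 1 64.7, Receiver 2 174.3 → max 174.3 km
Candidate 3: residuals Receiver 0 80.9, Receiver 1 111.4, Receiver 2 95.1 → max 111.4 km
Candidate 4: residuals Receiver 0 4.9, Receiver 1 192.7, Receiver 2 148.7 → max 192.7 km
Candidate 5: residuals Receiver 0 193.2, Receiver 1 118.2, Receiver 2 230.9 → max 230.9 km
Only Candidate 1 has all residuals ≈ 0.

Candidate 1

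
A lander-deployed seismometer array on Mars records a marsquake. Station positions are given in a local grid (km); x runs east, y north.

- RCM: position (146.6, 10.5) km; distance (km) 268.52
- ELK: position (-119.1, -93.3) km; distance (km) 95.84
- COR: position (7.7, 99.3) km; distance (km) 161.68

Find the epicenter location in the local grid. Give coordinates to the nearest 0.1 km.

x ≈ -121.8 km, y ≈ 2.5 km

Circle about each station: (x − 146.6)² + (y − 10.5)² = 268.52²; (x + 119.1)² + (y + 93.3)² = 95.84²; (x − 7.7)² + (y − 99.3)² = 161.68².
Subtracting the RCM equation from the ELK and COR equations removes the quadratic terms:
-531.4 x − 207.6 y = 64205.57
-277.8 x + 177.6 y = 34280.54
Solving the 2×2 system: x ≈ -121.8, y ≈ 2.5 km.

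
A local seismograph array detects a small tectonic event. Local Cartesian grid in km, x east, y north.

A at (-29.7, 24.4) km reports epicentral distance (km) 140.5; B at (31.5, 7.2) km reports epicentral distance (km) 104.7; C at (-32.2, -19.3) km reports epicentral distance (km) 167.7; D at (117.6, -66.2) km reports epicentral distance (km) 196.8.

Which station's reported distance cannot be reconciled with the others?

Solve using three stations at a time. Using A, B, C (subtract circle equations pairwise → linear system) gives (x, y) ≈ (93.8, 91.3).
Distances from that point to each station vs reported:
  A: calculated 140.5 vs reported 140.5 → residual 0.0 km
  B: calculated 104.7 vs reported 104.7 → residual 0.0 km
  C: calculated 167.7 vs reported 167.7 → residual 0.0 km
  D: calculated 159.3 vs reported 196.8 → residual 37.5 km
A, B, C are mutually consistent (residuals ≈ 0); D is off by 37.5 km.

D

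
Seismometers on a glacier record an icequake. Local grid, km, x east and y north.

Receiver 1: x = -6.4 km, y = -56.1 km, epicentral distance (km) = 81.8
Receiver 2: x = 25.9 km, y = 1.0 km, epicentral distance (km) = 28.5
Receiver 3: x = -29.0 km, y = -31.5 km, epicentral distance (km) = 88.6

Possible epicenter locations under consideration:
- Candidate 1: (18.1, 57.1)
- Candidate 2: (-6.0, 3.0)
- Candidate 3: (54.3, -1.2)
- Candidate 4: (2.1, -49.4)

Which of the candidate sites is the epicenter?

For each candidate, compare |candidate − station| to the reported distance:
Candidate 1: residuals Receiver 1 34.0, Receiver 2 28.1, Receiver 3 11.7 → max 34.0 km
Candidate 2: residuals Receiver 1 22.7, Receiver 2 3.5, Receiver 3 47.1 → max 47.1 km
Candidate 3: residuals Receiver 1 0.0, Receiver 2 0.0, Receiver 3 0.0 → max 0.0 km
Candidate 4: residuals Receiver 1 71.0, Receiver 2 27.2, Receiver 3 52.7 → max 71.0 km
Only Candidate 3 has all residuals ≈ 0.

Candidate 3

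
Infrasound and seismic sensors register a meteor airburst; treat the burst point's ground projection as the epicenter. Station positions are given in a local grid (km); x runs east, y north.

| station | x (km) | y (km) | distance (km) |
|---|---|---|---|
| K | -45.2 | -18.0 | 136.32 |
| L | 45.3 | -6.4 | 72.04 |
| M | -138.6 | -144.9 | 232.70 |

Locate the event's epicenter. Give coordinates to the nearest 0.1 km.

x ≈ 81.3 km, y ≈ -68.8 km

Circle about each station: (x + 45.2)² + (y + 18.0)² = 136.32²; (x − 45.3)² + (y + 6.4)² = 72.04²; (x + 138.6)² + (y + 144.9)² = 232.70².
Subtracting the K equation from the L and M equations removes the quadratic terms:
181.0 x + 23.2 y = 13119.39
-186.8 x − 253.8 y = 2272.78
Solving the 2×2 system: x ≈ 81.3, y ≈ -68.8 km.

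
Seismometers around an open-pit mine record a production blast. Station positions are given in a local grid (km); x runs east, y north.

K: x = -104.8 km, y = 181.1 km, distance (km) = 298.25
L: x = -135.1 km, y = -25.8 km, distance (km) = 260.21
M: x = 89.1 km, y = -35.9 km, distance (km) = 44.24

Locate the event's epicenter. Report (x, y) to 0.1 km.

(124.6, -9.5)

Circle about each station: (x + 104.8)² + (y − 181.1)² = 298.25²; (x + 135.1)² + (y + 25.8)² = 260.21²; (x − 89.1)² + (y + 35.9)² = 44.24².
Subtracting the K equation from the L and M equations removes the quadratic terms:
-60.6 x − 413.8 y = -3618.78
387.8 x − 434.0 y = 52443.25
Solving the 2×2 system: x ≈ 124.6, y ≈ -9.5 km.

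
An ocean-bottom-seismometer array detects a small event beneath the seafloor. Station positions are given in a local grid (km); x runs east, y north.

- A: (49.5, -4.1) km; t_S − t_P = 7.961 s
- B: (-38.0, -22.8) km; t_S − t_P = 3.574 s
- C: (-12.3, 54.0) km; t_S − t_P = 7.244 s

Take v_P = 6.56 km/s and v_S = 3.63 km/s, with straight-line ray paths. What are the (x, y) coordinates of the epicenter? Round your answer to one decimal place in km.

Distance from S−P lag: d = Δt · v_P v_S / (v_P − v_S) = Δt · (6.56·3.63)/(6.56−3.63) ≈ 8.1272·Δt.
So d_A = 64.70, d_B = 29.05, d_C = 58.87 km.
Circle about each station: (x − 49.5)² + (y + 4.1)² = 64.70²; (x + 38.0)² + (y + 22.8)² = 29.05²; (x + 12.3)² + (y − 54.0)² = 58.87².
Subtracting the A equation from the B and C equations removes the quadratic terms:
-175.0 x − 37.4 y = 2838.97
-123.6 x + 116.2 y = 1320.64
Solving the 2×2 system: x ≈ -15.2, y ≈ -4.8 km.
Check against A (with the unrounded x, y): √((x − 49.5)²+(y + 4.1)²) = 64.70 ≈ 64.70 km. ✓

-15.2 km east, -4.8 km north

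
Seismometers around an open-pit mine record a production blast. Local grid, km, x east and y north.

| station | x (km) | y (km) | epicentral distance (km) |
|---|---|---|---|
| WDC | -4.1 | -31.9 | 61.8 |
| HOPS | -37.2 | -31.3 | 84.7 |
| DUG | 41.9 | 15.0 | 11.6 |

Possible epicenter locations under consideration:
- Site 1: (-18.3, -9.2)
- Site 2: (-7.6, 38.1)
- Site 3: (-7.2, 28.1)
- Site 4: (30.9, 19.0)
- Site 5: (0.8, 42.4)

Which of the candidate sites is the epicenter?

For each candidate, compare |candidate − station| to the reported distance:
Site 1: residuals WDC 35.0, HOPS 55.6, DUG 53.3 → max 55.6 km
Site 2: residuals WDC 8.3, HOPS 9.3, DUG 43.0 → max 43.0 km
Site 3: residuals WDC 1.7, HOPS 18.2, DUG 39.2 → max 39.2 km
Site 4: residuals WDC 0.0, HOPS 0.0, DUG 0.1 → max 0.1 km
Site 5: residuals WDC 12.7, HOPS 1.8, DUG 37.8 → max 37.8 km
Only Site 4 has all residuals ≈ 0.

Site 4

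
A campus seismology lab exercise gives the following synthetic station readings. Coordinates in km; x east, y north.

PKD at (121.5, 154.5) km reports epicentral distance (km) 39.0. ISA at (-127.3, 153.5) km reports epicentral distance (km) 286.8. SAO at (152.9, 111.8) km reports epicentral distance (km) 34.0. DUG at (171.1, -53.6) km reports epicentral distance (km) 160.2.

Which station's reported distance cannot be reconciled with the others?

Solve using three stations at a time. Using PKD, ISA, SAO (subtract circle equations pairwise → linear system) gives (x, y) ≈ (159.4, 145.2).
Distances from that point to each station vs reported:
  PKD: calculated 39.0 vs reported 39.0 → residual 0.0 km
  ISA: calculated 286.8 vs reported 286.8 → residual 0.0 km
  SAO: calculated 34.0 vs reported 34.0 → residual 0.0 km
  DUG: calculated 199.1 vs reported 160.2 → residual 38.9 km
PKD, ISA, SAO are mutually consistent (residuals ≈ 0); DUG is off by 38.9 km.

DUG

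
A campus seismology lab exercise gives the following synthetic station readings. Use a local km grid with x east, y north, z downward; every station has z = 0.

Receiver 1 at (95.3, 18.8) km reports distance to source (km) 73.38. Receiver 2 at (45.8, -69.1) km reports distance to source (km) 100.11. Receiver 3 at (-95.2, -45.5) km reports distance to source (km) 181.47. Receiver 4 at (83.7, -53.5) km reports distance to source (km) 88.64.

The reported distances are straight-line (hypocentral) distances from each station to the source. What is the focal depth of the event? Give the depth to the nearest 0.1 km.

Each station gives a sphere (x−x_i)² + (y−y_i)² + z² = d_i² (stations at z=0).
Subtracting the Receiver 1 sphere from Receiver 2 and Receiver 3: z² cancels, leaving linear equations in x and y:
-99.0 x − 175.8 y = -7200.47
-381.0 x − 128.6 y = -25848.98
Solving: x ≈ 66.698, y ≈ 3.398 km (keep extra digits for the depth step; rounded: 66.7, 3.4).
Then from the Receiver 1 sphere: z² = 73.38² − (x − 95.3)² − (y − 18.8)² with x = 66.698, y = 3.398, so z ≈ 65.798 ≈ 65.8 km.

depth ≈ 65.8 km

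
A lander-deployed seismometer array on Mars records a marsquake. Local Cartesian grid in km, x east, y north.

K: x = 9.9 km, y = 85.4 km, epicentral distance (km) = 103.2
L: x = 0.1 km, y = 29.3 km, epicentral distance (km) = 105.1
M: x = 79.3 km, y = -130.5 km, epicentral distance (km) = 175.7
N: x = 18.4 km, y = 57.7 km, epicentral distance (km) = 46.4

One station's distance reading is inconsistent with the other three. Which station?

N

Solve using three stations at a time. Using K, L, M (subtract circle equations pairwise → linear system) gives (x, y) ≈ (104.4, 43.5).
Distances from that point to each station vs reported:
  K: calculated 103.4 vs reported 103.2 → residual 0.2 km
  L: calculated 105.3 vs reported 105.1 → residual 0.2 km
  M: calculated 175.8 vs reported 175.7 → residual 0.1 km
  N: calculated 87.2 vs reported 46.4 → residual 40.8 km
K, L, M are mutually consistent (residuals ≈ 0); N is off by 40.8 km.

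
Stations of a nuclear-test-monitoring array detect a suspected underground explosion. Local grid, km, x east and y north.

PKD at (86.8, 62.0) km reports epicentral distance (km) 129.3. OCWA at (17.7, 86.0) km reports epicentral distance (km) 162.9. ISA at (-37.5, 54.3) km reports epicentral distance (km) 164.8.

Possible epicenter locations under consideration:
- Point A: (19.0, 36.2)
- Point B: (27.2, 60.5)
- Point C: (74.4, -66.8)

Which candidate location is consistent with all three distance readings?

Point C

For each candidate, compare |candidate − station| to the reported distance:
Point A: residuals PKD 56.8, OCWA 113.1, ISA 105.5 → max 113.1 km
Point B: residuals PKD 69.7, OCWA 135.7, ISA 99.8 → max 135.7 km
Point C: residuals PKD 0.1, OCWA 0.1, ISA 0.1 → max 0.1 km
Only Point C has all residuals ≈ 0.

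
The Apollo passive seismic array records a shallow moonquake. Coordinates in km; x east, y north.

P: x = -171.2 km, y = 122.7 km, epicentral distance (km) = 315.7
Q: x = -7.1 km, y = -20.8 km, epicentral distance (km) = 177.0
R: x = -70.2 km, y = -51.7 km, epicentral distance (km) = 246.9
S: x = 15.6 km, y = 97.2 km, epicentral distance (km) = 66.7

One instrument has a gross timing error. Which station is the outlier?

Solve using three stations at a time. Using P, Q, R (subtract circle equations pairwise → linear system) gives (x, y) ≈ (141.1, 76.1).
Distances from that point to each station vs reported:
  P: calculated 315.8 vs reported 315.7 → residual 0.1 km
  Q: calculated 177.1 vs reported 177.0 → residual 0.1 km
  R: calculated 247.0 vs reported 246.9 → residual 0.1 km
  S: calculated 127.3 vs reported 66.7 → residual 60.6 km
P, Q, R are mutually consistent (residuals ≈ 0); S is off by 60.6 km.

S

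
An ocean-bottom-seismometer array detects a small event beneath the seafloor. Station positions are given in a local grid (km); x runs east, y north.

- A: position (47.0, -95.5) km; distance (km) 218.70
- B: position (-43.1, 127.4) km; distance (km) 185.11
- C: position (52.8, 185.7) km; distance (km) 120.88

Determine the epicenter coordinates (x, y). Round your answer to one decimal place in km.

Circle about each station: (x − 47.0)² + (y + 95.5)² = 218.70²; (x + 43.1)² + (y − 127.4)² = 185.11²; (x − 52.8)² + (y − 185.7)² = 120.88².
Subtracting pairs of circle equations eliminates x²+y² and gives linear equations (the radical axes):
-180.2 x + 445.8 y = 20323.10
11.6 x + 562.4 y = 59160.80
Solving the 2×2 system: x ≈ 140.3, y ≈ 102.3 km.
Check against A (with the unrounded x, y): √((x − 47.0)²+(y + 95.5)²) = 218.70 ≈ 218.70 km. ✓

(140.3, 102.3)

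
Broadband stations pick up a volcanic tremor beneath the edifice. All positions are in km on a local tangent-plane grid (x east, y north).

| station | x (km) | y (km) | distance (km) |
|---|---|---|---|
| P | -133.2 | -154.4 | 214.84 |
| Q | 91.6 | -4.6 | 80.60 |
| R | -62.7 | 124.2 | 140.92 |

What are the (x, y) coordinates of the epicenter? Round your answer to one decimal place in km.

Circle about each station: (x + 133.2)² + (y + 154.4)² = 214.84²; (x − 91.6)² + (y + 4.6)² = 80.60²; (x + 62.7)² + (y − 124.2)² = 140.92².
Subtracting the P equation from the Q and R equations removes the quadratic terms:
449.6 x + 299.6 y = 6489.99
141.0 x + 557.2 y = 4073.11
Solving the 2×2 system: x ≈ 11.5, y ≈ 4.4 km.
Check against P (with the unrounded x, y): √((x + 133.2)²+(y + 154.4)²) = 214.84 ≈ 214.84 km. ✓

x ≈ 11.5 km, y ≈ 4.4 km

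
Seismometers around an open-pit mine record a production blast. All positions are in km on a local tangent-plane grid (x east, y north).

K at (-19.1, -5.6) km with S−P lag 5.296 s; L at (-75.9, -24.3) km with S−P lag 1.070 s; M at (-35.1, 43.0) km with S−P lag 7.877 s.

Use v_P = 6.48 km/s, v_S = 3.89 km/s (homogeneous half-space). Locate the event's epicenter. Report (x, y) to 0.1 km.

Distance from S−P lag: d = Δt · v_P v_S / (v_P − v_S) = Δt · (6.48·3.89)/(6.48−3.89) ≈ 9.7325·Δt.
So d_K = 51.54, d_L = 10.41, d_M = 76.66 km.
Circle about each station: (x + 19.1)² + (y + 5.6)² = 51.54²; (x + 75.9)² + (y + 24.3)² = 10.41²; (x + 35.1)² + (y − 43.0)² = 76.66².
Subtracting the K equation from the L and M equations removes the quadratic terms:
-113.6 x − 37.4 y = 8503.13
-32.0 x + 97.2 y = -535.54
Solving the 2×2 system: x ≈ -65.9, y ≈ -27.2 km.

x ≈ -65.9 km, y ≈ -27.2 km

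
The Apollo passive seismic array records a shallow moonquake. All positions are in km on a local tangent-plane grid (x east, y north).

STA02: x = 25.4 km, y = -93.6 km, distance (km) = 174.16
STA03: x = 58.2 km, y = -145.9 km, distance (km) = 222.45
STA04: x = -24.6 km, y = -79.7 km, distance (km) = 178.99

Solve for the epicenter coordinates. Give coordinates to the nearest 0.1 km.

(62.8, 76.5)

Circle about each station: (x − 25.4)² + (y + 93.6)² = 174.16²; (x − 58.2)² + (y + 145.9)² = 222.45²; (x + 24.6)² + (y + 79.7)² = 178.99².
Subtracting the STA02 equation from the STA03 and STA04 equations removes the quadratic terms:
65.6 x − 104.6 y = -3884.37
-100.0 x + 27.8 y = -4154.58
Solving the 2×2 system: x ≈ 62.8, y ≈ 76.5 km.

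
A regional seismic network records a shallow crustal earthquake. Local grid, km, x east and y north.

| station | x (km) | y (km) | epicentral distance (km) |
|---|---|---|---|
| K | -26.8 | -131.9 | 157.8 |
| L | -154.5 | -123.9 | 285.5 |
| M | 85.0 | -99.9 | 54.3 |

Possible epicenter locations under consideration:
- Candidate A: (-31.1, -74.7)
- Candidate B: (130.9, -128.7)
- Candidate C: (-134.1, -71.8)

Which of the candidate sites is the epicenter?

For each candidate, compare |candidate − station| to the reported distance:
Candidate A: residuals K 100.4, L 152.7, M 64.5 → max 152.7 km
Candidate B: residuals K 0.1, L 0.1, M 0.1 → max 0.1 km
Candidate C: residuals K 34.8, L 229.5, M 166.6 → max 229.5 km
Only Candidate B has all residuals ≈ 0.

Candidate B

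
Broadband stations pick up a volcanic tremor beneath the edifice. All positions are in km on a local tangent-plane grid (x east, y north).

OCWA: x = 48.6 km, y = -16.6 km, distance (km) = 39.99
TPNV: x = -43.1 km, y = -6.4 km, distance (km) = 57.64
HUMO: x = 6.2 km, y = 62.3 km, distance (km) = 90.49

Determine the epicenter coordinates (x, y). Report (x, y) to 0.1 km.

Circle about each station: (x − 48.6)² + (y + 16.6)² = 39.99²; (x + 43.1)² + (y + 6.4)² = 57.64²; (x − 6.2)² + (y − 62.3)² = 90.49².
Subtracting the OCWA equation from the TPNV and HUMO equations removes the quadratic terms:
-183.4 x + 20.4 y = -2462.12
-84.8 x + 157.8 y = -5307.03
Solving the 2×2 system: x ≈ 10.3, y ≈ -28.1 km.
Check against OCWA (with the unrounded x, y): √((x − 48.6)²+(y + 16.6)²) = 39.99 ≈ 39.99 km. ✓

10.3 km east, -28.1 km north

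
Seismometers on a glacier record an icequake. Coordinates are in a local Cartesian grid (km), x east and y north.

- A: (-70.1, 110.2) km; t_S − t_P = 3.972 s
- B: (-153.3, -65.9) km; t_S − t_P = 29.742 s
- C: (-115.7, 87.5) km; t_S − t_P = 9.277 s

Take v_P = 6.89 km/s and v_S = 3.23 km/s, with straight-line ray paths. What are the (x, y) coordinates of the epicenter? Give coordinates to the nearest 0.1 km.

(-59.3, 88.6)

Distance from S−P lag: d = Δt · v_P v_S / (v_P − v_S) = Δt · (6.89·3.23)/(6.89−3.23) ≈ 6.0805·Δt.
So d_A = 24.15, d_B = 180.85, d_C = 56.41 km.
Circle about each station: (x + 70.1)² + (y − 110.2)² = 24.15²; (x + 153.3)² + (y + 65.9)² = 180.85²; (x + 115.7)² + (y − 87.5)² = 56.41².
Subtracting the A equation from the B and C equations removes the quadratic terms:
-166.4 x − 352.2 y = -21337.85
-91.2 x − 45.4 y = 1385.82
Solving the 2×2 system: x ≈ -59.3, y ≈ 88.6 km.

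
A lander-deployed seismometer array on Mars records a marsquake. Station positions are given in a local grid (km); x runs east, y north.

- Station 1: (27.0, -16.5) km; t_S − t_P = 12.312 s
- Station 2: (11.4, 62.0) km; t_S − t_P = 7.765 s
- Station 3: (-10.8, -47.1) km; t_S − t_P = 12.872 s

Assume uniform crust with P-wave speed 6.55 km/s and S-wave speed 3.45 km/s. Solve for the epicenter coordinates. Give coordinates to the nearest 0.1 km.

(-41.4, 41.6)

Distance from S−P lag: d = Δt · v_P v_S / (v_P − v_S) = Δt · (6.55·3.45)/(6.55−3.45) ≈ 7.2895·Δt.
So d_Station 1 = 89.75, d_Station 2 = 56.60, d_Station 3 = 93.83 km.
Circle about each station: (x − 27.0)² + (y + 16.5)² = 89.75²; (x − 11.4)² + (y − 62.0)² = 56.60²; (x + 10.8)² + (y + 47.1)² = 93.83².
Subtracting pairs of circle equations eliminates x²+y² and gives linear equations (the radical axes):
-31.2 x + 157.0 y = 7824.21
-75.6 x − 61.2 y = 584.79
Solving the 2×2 system: x ≈ -41.4, y ≈ 41.6 km.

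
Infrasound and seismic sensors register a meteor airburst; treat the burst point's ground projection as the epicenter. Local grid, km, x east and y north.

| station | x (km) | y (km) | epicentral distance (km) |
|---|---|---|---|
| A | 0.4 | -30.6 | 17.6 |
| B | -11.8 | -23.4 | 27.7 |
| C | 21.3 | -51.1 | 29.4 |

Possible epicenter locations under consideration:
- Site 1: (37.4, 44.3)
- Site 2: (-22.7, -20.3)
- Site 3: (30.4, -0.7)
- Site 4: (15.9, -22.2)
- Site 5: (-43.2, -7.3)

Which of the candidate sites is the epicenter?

For each candidate, compare |candidate − station| to the reported distance:
Site 1: residuals A 65.9, B 56.0, C 67.3 → max 67.3 km
Site 2: residuals A 7.7, B 16.4, C 24.3 → max 24.3 km
Site 3: residuals A 24.8, B 20.2, C 21.8 → max 24.8 km
Site 4: residuals A 0.0, B 0.0, C 0.0 → max 0.0 km
Site 5: residuals A 31.8, B 7.6, C 48.6 → max 48.6 km
Only Site 4 has all residuals ≈ 0.

Site 4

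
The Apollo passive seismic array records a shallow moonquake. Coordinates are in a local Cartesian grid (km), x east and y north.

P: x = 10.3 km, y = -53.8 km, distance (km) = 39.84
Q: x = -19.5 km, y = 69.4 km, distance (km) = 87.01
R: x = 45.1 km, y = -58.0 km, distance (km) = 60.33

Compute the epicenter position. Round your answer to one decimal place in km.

Circle about each station: (x − 10.3)² + (y + 53.8)² = 39.84²; (x + 19.5)² + (y − 69.4)² = 87.01²; (x − 45.1)² + (y + 58.0)² = 60.33².
Subtracting the P equation from the Q and R equations removes the quadratic terms:
-59.6 x + 246.4 y = -3787.43
69.6 x − 8.4 y = 345.00
Solving the 2×2 system: x ≈ 3.2, y ≈ -14.6 km.
Check against P (with the unrounded x, y): √((x − 10.3)²+(y + 53.8)²) = 39.84 ≈ 39.84 km. ✓

3.2 km east, -14.6 km north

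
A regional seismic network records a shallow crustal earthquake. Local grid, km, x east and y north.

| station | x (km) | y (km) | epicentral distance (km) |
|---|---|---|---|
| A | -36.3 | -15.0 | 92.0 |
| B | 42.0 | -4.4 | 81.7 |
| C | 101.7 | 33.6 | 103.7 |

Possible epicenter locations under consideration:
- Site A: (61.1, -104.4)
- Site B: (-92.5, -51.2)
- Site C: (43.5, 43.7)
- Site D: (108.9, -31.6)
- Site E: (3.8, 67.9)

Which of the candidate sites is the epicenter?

For each candidate, compare |candidate − station| to the reported distance:
Site A: residuals A 40.2, B 20.1, C 40.1 → max 40.2 km
Site B: residuals A 25.2, B 60.7, C 108.2 → max 108.2 km
Site C: residuals A 7.1, B 33.6, C 44.6 → max 44.6 km
Site D: residuals A 54.1, B 9.5, C 38.1 → max 54.1 km
Site E: residuals A 0.1, B 0.1, C 0.0 → max 0.1 km
Only Site E has all residuals ≈ 0.

Site E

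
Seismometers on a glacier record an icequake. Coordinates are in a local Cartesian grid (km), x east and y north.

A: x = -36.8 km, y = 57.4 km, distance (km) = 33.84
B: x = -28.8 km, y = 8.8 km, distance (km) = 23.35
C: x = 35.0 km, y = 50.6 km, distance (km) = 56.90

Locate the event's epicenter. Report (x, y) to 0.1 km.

Circle about each station: (x + 36.8)² + (y − 57.4)² = 33.84²; (x + 28.8)² + (y − 8.8)² = 23.35²; (x − 35.0)² + (y − 50.6)² = 56.90².
Subtracting the A equation from the B and C equations removes the quadratic terms:
16.0 x − 97.2 y = -3142.20
143.6 x − 13.6 y = -2956.10
Solving the 2×2 system: x ≈ -17.8, y ≈ 29.4 km.

x ≈ -17.8 km, y ≈ 29.4 km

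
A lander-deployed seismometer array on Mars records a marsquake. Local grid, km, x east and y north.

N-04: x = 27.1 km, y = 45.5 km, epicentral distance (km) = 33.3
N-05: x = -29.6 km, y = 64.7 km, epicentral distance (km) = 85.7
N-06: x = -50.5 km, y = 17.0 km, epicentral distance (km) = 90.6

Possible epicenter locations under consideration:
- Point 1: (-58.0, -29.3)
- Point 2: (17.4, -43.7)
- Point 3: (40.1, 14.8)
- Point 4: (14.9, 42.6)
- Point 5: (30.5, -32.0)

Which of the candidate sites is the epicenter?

For each candidate, compare |candidate − station| to the reported distance:
Point 1: residuals N-04 80.0, N-05 12.5, N-06 43.7 → max 80.0 km
Point 2: residuals N-04 56.4, N-05 32.5, N-06 0.5 → max 56.4 km
Point 3: residuals N-04 0.0, N-05 0.0, N-06 0.0 → max 0.0 km
Point 4: residuals N-04 20.8, N-05 36.0, N-06 20.4 → max 36.0 km
Point 5: residuals N-04 44.3, N-05 28.2, N-06 4.1 → max 44.3 km
Only Point 3 has all residuals ≈ 0.

Point 3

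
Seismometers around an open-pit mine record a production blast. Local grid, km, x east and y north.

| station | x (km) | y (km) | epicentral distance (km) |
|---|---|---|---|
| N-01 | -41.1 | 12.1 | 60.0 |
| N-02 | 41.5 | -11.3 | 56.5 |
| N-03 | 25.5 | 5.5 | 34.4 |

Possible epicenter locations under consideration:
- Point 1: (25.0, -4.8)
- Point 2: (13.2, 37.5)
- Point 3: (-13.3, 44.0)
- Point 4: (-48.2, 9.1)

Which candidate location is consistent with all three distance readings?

Point 2

For each candidate, compare |candidate − station| to the reported distance:
Point 1: residuals N-01 8.2, N-02 38.8, N-03 24.1 → max 38.8 km
Point 2: residuals N-01 0.1, N-02 0.1, N-03 0.1 → max 0.1 km
Point 3: residuals N-01 17.7, N-02 21.4, N-03 20.3 → max 21.4 km
Point 4: residuals N-01 52.3, N-02 35.5, N-03 39.4 → max 52.3 km
Only Point 2 has all residuals ≈ 0.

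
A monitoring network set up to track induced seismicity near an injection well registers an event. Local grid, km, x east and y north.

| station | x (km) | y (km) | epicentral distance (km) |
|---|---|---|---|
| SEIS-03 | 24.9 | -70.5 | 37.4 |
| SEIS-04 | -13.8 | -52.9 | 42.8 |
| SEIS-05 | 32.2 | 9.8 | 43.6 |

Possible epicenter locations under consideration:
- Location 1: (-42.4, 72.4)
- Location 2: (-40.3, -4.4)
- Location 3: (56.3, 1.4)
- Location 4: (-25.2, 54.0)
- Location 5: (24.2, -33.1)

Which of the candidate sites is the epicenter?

For each candidate, compare |candidate − station| to the reported distance:
Location 1: residuals SEIS-03 120.6, SEIS-04 85.7, SEIS-05 53.8 → max 120.6 km
Location 2: residuals SEIS-03 55.4, SEIS-04 12.5, SEIS-05 30.3 → max 55.4 km
Location 3: residuals SEIS-03 41.1, SEIS-04 45.9, SEIS-05 18.1 → max 45.9 km
Location 4: residuals SEIS-03 96.8, SEIS-04 64.7, SEIS-05 28.8 → max 96.8 km
Location 5: residuals SEIS-03 0.0, SEIS-04 0.0, SEIS-05 0.0 → max 0.0 km
Only Location 5 has all residuals ≈ 0.

Location 5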